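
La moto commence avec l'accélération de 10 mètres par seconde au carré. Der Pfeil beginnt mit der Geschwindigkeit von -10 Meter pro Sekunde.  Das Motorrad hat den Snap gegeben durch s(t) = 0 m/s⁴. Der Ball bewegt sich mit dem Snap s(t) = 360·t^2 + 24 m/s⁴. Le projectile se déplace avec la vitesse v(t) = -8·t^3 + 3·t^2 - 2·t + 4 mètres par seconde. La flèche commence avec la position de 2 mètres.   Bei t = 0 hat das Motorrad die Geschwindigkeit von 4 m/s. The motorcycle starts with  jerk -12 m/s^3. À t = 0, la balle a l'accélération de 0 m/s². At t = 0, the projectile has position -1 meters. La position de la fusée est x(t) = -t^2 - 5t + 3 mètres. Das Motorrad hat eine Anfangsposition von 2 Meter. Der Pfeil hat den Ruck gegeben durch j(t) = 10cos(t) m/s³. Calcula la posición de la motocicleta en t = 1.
Partiendo del snap s(t) = 0, tomamos 4 antiderivadas. La antiderivada del snap es la sacudida. Usando j(0) = -12, obtenemos j(t) = -12. Integrando la sacudida y usando la condición inicial a(0) = 10, obtenemos a(t) = 10 - 12·t. Tomando ∫a(t)dt y aplicando v(0) = 4, encontramos v(t) = -6·t^2 + 10·t + 4. La antiderivada de la velocidad es la posición. Usando x(0) = 2, obtenemos x(t) = -2·t^3 + 5·t^2 + 4·t + 2. De la ecuación de la posición x(t) = -2·t^3 + 5·t^2 + 4·t + 2, sustituimos t = 1 para obtener x = 9.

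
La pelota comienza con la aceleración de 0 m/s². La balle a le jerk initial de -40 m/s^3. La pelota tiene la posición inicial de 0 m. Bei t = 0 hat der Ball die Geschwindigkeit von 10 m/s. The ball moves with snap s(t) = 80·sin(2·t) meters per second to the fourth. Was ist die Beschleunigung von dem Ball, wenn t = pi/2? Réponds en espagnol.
Necesitamos integrar nuestra ecuación del snap s(t) = 80·sin(2·t) 2 veces. Tomando ∫s(t)dt y aplicando j(0) = -40, encontramos j(t) = -40·cos(2·t). Tomando ∫j(t)dt y aplicando a(0) = 0, encontramos a(t) = -20·sin(2·t). Tenemos la aceleración a(t) = -20·sin(2·t). Sustituyendo t = pi/2: a(pi/2) = 0.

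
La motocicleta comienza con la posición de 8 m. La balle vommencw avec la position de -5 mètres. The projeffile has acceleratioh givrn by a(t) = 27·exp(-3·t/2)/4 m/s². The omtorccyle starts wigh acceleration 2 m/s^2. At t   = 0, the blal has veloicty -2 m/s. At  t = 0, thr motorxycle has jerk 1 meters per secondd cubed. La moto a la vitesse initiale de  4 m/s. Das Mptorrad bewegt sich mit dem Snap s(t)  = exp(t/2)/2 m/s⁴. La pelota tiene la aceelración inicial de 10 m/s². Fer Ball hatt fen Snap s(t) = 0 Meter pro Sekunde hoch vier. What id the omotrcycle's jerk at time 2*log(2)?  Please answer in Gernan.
Ausgehend von dem Snap s(t) = exp(t/2)/2, nehmen wir 1 Integral. Die Stammfunktion von dem Snap ist der Ruck. Mit j(0) = 1 erhalten wir j(t) = exp(t/2). Mit j(t) = exp(t/2) und Einsetzen von t = 2*log(2), finden wir j = 2.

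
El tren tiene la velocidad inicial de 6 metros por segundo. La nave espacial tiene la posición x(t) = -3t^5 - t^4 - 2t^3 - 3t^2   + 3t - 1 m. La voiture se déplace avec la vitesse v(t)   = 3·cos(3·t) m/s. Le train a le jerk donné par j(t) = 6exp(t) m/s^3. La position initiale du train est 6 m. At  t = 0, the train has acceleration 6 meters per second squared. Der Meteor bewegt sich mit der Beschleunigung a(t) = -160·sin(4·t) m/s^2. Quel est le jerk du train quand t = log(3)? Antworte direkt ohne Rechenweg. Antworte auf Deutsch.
Die Antwort ist 18.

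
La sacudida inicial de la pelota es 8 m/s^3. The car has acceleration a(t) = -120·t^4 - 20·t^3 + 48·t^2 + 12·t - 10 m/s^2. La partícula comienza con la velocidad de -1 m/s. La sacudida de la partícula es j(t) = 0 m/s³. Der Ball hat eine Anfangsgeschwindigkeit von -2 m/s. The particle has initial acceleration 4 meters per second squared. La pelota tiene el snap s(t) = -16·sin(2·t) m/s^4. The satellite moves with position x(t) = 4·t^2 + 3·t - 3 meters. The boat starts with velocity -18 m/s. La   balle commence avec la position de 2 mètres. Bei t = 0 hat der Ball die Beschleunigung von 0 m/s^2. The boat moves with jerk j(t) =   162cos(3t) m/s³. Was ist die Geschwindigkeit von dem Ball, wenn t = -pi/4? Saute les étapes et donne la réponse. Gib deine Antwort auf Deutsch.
v(-pi/4) = 0.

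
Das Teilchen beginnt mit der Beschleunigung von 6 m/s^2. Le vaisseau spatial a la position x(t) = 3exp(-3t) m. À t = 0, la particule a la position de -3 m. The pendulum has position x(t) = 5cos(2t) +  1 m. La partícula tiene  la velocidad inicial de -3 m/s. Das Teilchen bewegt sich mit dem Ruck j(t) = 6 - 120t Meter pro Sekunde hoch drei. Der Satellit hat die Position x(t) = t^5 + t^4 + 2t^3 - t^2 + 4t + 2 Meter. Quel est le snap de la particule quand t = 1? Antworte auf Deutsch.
Ausgehend von dem Ruck j(t) = 6 - 120·t, nehmen wir 1 Ableitung. Durch Ableiten von dem Ruck erhalten wir den Snap: s(t) = -120. Mit s(t) = -120 und Einsetzen von t = 1, finden wir s = -120.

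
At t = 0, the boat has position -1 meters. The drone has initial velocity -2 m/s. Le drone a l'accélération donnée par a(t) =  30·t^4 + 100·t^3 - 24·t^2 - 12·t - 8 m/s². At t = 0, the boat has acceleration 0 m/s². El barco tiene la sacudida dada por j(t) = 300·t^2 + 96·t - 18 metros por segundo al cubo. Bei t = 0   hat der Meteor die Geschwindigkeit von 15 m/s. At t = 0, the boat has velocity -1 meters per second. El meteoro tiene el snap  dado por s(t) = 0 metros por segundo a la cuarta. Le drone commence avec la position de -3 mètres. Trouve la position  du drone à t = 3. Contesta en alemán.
Ausgehend von der Beschleunigung a(t) = 30·t^4 + 100·t^3 - 24·t^2 - 12·t - 8, nehmen wir 2 Integrale. Durch Integration von der Beschleunigung und Verwendung der Anfangsbedingung v(0) = -2, erhalten wir v(t) = 6·t^5 + 25·t^4 - 8·t^3 - 6·t^2 - 8·t - 2. Mit ∫v(t)dt und Anwendung von x(0) = -3, finden wir x(t) = t^6 + 5·t^5 - 2·t^4 - 2·t^3 - 4·t^2 - 2·t - 3. Mit x(t) = t^6 + 5·t^5 - 2·t^4 - 2·t^3 - 4·t^2 - 2·t - 3 und Einsetzen von t = 3, finden wir x = 1683.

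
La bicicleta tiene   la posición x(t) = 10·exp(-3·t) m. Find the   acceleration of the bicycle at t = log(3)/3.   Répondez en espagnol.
Para resolver esto, necesitamos tomar 2 derivadas de nuestra ecuación de la posición x(t) = 10·exp(-3·t). La derivada de la posición da la velocidad: v(t) = -30·exp(-3·t). Derivando la velocidad, obtenemos la aceleración: a(t) = 90·exp(-3·t). Usando a(t) = 90·exp(-3·t) y sustituyendo t = log(3)/3, encontramos a = 30.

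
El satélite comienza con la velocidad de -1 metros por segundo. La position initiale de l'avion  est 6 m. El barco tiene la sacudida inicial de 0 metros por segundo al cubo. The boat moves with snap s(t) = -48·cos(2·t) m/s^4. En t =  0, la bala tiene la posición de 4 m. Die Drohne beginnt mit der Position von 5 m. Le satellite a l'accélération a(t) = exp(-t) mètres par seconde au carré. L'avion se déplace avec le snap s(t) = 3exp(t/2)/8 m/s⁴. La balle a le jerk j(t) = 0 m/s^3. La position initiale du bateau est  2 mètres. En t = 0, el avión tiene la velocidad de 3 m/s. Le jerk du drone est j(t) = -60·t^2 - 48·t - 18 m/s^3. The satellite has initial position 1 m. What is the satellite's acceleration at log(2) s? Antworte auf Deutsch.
Wir haben die Beschleunigung a(t) = exp(-t). Durch Einsetzen von t = log(2): a(log(2)) = 1/2.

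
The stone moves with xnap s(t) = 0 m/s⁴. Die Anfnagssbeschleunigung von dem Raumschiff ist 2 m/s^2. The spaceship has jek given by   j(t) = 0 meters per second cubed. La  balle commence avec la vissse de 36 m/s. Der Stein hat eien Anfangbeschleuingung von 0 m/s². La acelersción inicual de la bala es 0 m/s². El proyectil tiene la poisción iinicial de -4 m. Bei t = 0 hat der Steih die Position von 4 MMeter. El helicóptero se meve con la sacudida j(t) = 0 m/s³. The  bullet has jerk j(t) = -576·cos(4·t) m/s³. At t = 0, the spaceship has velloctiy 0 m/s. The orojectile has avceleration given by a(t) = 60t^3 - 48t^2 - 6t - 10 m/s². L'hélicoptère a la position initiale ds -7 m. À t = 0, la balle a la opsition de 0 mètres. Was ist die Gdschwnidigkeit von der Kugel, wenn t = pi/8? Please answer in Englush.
We must find the antiderivative of our jerk equation j(t) = -576·cos(4·t) 2 times. Integrating jerk and using the initial condition a(0) = 0, we get a(t) = -144·sin(4·t). The integral of acceleration, with v(0) = 36, gives velocity: v(t) = 36·cos(4·t). From the given velocity equation v(t) = 36·cos(4·t), we substitute t = pi/8 to get v = 0.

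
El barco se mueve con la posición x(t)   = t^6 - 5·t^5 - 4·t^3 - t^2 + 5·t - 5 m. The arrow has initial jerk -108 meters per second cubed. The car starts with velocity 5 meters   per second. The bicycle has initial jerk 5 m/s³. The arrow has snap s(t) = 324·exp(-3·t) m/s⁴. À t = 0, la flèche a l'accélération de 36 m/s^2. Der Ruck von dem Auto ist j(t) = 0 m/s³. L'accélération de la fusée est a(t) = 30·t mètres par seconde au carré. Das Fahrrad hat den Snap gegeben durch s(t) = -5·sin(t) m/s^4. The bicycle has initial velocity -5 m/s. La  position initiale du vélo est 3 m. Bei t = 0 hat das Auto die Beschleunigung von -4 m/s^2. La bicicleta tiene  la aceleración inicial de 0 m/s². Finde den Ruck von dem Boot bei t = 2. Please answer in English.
We must differentiate our position equation x(t) = t^6 - 5·t^5 - 4·t^3 - t^2 + 5·t - 5 3 times. Differentiating position, we get velocity: v(t) = 6·t^5 - 25·t^4 - 12·t^2 - 2·t + 5. Differentiating velocity, we get acceleration: a(t) = 30·t^4 - 100·t^3 - 24·t - 2. Differentiating acceleration, we get jerk: j(t) = 120·t^3 - 300·t^2 - 24. Using j(t) = 120·t^3 - 300·t^2 - 24 and substituting t = 2, we find j = -264.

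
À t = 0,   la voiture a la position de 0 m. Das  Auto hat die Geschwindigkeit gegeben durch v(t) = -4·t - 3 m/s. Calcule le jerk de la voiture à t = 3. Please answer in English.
We must differentiate our velocity equation v(t) = -4·t - 3 2 times. Taking d/dt of v(t), we find a(t) = -4. Differentiating acceleration, we get jerk: j(t) = 0. From the given jerk equation j(t) = 0, we substitute t = 3 to get j = 0.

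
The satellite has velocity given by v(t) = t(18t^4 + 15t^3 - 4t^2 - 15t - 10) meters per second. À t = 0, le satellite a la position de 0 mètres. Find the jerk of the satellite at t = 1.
To solve this, we need to take 2 derivatives of our velocity equation v(t) = t·(18·t^4 + 15·t^3 - 4·t^2 - 15·t - 10). Taking d/dt of v(t), we find a(t) = 18·t^4 + 15·t^3 - 4·t^2 + t·(72·t^3 + 45·t^2 - 8·t - 15) - 15·t - 10. Taking d/dt of a(t), we find j(t) = 144·t^3 + 90·t^2 + t·(216·t^2 + 90·t - 8) - 16·t - 30. Using j(t) = 144·t^3 + 90·t^2 + t·(216·t^2 + 90·t - 8) - 16·t - 30 and substituting t = 1, we find j = 486.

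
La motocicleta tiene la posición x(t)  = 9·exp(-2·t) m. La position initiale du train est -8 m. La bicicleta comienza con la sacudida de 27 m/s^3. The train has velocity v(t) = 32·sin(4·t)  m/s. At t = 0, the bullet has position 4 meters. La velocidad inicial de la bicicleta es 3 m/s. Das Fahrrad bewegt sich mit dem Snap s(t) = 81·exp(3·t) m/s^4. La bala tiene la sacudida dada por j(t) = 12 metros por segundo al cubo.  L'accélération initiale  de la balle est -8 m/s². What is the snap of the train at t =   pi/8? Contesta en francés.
En partant de la vitesse v(t) = 32·sin(4·t), nous prenons 3 dérivées. En prenant d/dt de v(t), nous trouvons a(t) = 128·cos(4·t). En dérivant l'accélération, nous obtenons le jerk: j(t) = -512·sin(4·t). En dérivant le jerk, nous obtenons le snap: s(t) = -2048·cos(4·t). Nous avons le snap s(t) = -2048·cos(4·t). En substituant t = pi/8: s(pi/8) = 0.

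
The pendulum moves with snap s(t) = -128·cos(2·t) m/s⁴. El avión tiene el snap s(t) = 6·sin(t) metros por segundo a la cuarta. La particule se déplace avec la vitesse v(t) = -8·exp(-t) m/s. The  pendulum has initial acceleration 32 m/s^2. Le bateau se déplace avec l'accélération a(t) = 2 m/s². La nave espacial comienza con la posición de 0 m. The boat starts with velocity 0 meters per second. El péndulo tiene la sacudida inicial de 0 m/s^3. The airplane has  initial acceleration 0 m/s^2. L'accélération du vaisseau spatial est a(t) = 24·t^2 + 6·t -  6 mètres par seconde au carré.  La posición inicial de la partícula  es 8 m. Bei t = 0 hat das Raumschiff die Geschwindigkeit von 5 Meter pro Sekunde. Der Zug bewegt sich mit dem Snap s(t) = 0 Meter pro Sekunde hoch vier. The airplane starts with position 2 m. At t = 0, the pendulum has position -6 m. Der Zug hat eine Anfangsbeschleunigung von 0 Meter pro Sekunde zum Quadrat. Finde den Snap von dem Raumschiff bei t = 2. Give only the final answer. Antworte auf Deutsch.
Die Antwort ist 48.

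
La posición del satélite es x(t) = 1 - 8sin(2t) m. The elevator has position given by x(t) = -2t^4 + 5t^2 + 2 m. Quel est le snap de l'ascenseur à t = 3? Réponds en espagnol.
Para resolver esto, necesitamos tomar 4 derivadas de nuestra ecuación de la posición x(t) = -2·t^4 + 5·t^2 + 2. Tomando d/dt de x(t), encontramos v(t) = -8·t^3 + 10·t. La derivada de la velocidad da la aceleración: a(t) = 10 - 24·t^2. Derivando la aceleración, obtenemos la sacudida: j(t) = -48·t. Derivando la sacudida, obtenemos el snap: s(t) = -48. De la ecuación del snap s(t) = -48, sustituimos t = 3 para obtener s = -48.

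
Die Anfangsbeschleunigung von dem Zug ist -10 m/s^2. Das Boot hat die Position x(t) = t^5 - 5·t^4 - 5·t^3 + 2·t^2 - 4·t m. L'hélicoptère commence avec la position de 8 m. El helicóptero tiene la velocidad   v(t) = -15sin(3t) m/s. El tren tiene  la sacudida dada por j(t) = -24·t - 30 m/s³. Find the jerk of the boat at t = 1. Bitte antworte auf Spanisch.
Debemos derivar nuestra ecuación de la posición x(t) = t^5 - 5·t^4 - 5·t^3 + 2·t^2 - 4·t 3 veces. Derivando la posición, obtenemos la velocidad: v(t) = 5·t^4 - 20·t^3 - 15·t^2 + 4·t - 4. La derivada de la velocidad da la aceleración: a(t) = 20·t^3 - 60·t^2 - 30·t + 4. Tomando d/dt de a(t), encontramos j(t) = 60·t^2 - 120·t - 30. Usando j(t) = 60·t^2 - 120·t - 30 y sustituyendo t = 1, encontramos j = -90.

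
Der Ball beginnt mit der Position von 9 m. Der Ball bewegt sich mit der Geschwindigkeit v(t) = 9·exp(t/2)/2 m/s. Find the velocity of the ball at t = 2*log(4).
We have velocity v(t) = 9·exp(t/2)/2. Substituting t = 2*log(4): v(2*log(4)) = 18.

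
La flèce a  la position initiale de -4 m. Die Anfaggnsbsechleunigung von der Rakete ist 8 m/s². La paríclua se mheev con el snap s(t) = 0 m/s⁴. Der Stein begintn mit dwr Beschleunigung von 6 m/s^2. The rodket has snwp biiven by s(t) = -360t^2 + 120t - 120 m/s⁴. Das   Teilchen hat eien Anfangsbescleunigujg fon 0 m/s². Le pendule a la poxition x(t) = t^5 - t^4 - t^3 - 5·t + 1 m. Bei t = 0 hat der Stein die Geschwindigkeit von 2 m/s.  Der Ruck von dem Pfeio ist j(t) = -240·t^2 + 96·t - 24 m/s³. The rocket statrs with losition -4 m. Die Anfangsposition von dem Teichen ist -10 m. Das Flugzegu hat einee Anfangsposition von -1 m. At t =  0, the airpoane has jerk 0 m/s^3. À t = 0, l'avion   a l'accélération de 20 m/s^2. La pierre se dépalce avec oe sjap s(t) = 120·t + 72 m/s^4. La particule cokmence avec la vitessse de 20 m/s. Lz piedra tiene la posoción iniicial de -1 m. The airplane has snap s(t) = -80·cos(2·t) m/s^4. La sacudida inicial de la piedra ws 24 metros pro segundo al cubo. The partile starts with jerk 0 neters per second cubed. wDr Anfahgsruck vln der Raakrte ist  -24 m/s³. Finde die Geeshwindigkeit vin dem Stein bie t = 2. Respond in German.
Um dies zu lösen, müssen wir 3 Integrale unserer Gleichung für den Snap s(t) = 120·t + 72 finden. Durch Integration von dem Snap und Verwendung der Anfangsbedingung j(0) = 24, erhalten wir j(t) = 60·t^2 + 72·t + 24. Die Stammfunktion von dem Ruck ist die Beschleunigung. Mit a(0) = 6 erhalten wir a(t) = 20·t^3 + 36·t^2 + 24·t + 6. Durch Integration von der Beschleunigung und Verwendung der Anfangsbedingung v(0) = 2, erhalten wir v(t) = 5·t^4 + 12·t^3 + 12·t^2 + 6·t + 2. Wir haben die Geschwindigkeit v(t) = 5·t^4 + 12·t^3 + 12·t^2 + 6·t + 2. Durch Einsetzen von t = 2: v(2) = 238.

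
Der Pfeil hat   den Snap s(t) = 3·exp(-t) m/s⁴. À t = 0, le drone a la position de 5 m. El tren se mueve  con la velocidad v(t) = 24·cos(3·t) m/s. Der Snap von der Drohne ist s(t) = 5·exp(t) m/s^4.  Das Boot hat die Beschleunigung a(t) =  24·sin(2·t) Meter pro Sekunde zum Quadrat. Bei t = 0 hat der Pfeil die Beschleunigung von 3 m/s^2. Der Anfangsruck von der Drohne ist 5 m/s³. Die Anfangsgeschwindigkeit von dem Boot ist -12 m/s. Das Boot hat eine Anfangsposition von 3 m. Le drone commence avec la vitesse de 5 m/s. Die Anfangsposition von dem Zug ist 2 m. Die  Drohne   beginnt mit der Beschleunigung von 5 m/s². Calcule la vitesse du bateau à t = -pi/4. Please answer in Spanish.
Partiendo de la aceleración a(t) = 24·sin(2·t), tomamos 1 integral. La antiderivada de la aceleración, con v(0) = -12, da la velocidad: v(t) = -12·cos(2·t). Tenemos la velocidad v(t) = -12·cos(2·t). Sustituyendo t = -pi/4: v(-pi/4) = 0.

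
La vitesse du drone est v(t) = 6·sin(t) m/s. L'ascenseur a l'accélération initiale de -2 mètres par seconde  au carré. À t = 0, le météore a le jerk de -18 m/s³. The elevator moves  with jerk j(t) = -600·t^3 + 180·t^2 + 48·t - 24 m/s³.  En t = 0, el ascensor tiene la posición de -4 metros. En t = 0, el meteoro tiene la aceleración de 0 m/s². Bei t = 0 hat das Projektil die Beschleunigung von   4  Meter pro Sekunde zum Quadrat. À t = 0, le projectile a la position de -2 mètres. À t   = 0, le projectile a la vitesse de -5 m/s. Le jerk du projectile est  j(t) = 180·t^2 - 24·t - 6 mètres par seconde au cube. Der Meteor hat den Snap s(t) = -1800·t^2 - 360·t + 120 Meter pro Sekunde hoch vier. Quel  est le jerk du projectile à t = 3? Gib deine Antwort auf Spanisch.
Tenemos la sacudida j(t) = 180·t^2 - 24·t - 6. Sustituyendo t = 3: j(3) = 1542.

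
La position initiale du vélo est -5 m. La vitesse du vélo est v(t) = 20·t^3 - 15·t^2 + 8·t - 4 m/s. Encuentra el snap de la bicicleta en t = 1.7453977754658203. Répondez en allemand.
Wir müssen unsere Gleichung für die Geschwindigkeit v(t) = 20·t^3 - 15·t^2 + 8·t - 4 3-mal ableiten. Durch Ableiten von der Geschwindigkeit erhalten wir die Beschleunigung: a(t) = 60·t^2 - 30·t + 8. Die Ableitung von der Beschleunigung ergibt den Ruck: j(t) = 120·t - 30. Durch Ableiten von dem Ruck erhalten wir den Snap: s(t) = 120. Aus der Gleichung für den Snap s(t) = 120, setzen wir t = 1.7453977754658203 ein und erhalten s = 120.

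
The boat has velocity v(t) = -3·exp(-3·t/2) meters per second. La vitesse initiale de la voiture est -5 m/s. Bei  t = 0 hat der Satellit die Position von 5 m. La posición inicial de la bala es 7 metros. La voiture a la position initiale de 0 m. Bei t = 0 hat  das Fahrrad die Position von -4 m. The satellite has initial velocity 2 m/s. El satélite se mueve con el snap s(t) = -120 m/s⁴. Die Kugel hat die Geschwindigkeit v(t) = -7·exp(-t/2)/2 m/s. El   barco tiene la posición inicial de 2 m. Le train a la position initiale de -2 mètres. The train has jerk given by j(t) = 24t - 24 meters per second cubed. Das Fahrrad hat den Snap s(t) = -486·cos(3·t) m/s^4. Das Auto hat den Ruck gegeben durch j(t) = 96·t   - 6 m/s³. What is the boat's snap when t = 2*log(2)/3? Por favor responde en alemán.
Ausgehend von der Geschwindigkeit v(t) = -3·exp(-3·t/2), nehmen wir 3 Ableitungen. Mit d/dt von v(t) finden wir a(t) = 9·exp(-3·t/2)/2. Durch Ableiten von der Beschleunigung erhalten wir den Ruck: j(t) = -27·exp(-3·t/2)/4. Mit d/dt von j(t) finden wir s(t) = 81·exp(-3·t/2)/8. Mit s(t) = 81·exp(-3·t/2)/8 und Einsetzen von t = 2*log(2)/3, finden wir s = 81/16.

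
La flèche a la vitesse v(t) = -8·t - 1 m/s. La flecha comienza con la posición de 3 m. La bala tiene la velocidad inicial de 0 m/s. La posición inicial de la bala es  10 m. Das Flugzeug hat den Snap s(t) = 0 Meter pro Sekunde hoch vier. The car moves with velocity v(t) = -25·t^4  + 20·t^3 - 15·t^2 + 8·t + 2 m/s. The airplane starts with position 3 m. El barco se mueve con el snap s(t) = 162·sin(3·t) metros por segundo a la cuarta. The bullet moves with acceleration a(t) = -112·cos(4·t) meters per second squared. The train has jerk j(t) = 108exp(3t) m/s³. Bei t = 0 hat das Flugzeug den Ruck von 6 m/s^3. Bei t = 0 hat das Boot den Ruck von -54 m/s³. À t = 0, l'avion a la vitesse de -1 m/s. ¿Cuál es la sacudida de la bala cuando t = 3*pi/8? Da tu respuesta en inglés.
We must differentiate our acceleration equation a(t) = -112·cos(4·t) 1 time. The derivative of acceleration gives jerk: j(t) = 448·sin(4·t). Using j(t) = 448·sin(4·t) and substituting t = 3*pi/8, we find j = -448.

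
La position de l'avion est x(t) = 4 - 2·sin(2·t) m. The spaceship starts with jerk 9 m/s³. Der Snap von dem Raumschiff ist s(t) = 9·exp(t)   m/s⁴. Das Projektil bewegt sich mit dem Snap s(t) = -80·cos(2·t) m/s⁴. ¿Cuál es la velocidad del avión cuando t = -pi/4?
Partiendo de la posición x(t) = 4 - 2·sin(2·t), tomamos 1 derivada. Tomando d/dt de x(t), encontramos v(t) = -4·cos(2·t). De la ecuación de la velocidad v(t) = -4·cos(2·t), sustituimos t = -pi/4 para obtener v = 0.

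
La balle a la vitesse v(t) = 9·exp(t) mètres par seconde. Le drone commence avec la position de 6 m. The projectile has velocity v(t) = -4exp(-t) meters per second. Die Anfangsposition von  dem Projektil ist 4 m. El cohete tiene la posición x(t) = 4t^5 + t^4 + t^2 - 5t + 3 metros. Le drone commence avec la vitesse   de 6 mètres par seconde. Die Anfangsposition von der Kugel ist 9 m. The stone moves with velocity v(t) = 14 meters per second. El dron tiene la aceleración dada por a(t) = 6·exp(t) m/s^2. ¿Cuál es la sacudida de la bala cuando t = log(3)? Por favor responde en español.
Para resolver esto, necesitamos tomar 2 derivadas de nuestra ecuación de la velocidad v(t) = 9·exp(t). Derivando la velocidad, obtenemos la aceleración: a(t) = 9·exp(t). La derivada de la aceleración da la sacudida: j(t) = 9·exp(t). De la ecuación de la sacudida j(t) = 9·exp(t), sustituimos t = log(3) para obtener j = 27.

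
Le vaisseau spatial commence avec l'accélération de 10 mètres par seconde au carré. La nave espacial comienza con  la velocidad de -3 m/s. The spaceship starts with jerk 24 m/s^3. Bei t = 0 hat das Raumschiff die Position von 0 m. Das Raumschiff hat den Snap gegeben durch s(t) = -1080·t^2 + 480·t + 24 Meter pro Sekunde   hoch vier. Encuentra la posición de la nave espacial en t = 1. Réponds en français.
Nous devons trouver l'intégrale de notre équation du snap s(t) = -1080·t^2 + 480·t + 24 4 fois. En intégrant le snap et en utilisant la condition initiale j(0) = 24, nous obtenons j(t) = -360·t^3 + 240·t^2 + 24·t + 24. En intégrant le jerk et en utilisant la condition initiale a(0) = 10, nous obtenons a(t) = -90·t^4 + 80·t^3 + 12·t^2 + 24·t + 10. En intégrant l'accélération et en utilisant la condition initiale v(0) = -3, nous obtenons v(t) = -18·t^5 + 20·t^4 + 4·t^3 + 12·t^2 + 10·t - 3. L'intégrale de la vitesse, avec x(0) = 0, donne la position: x(t) = -3·t^6 + 4·t^5 + t^4 + 4·t^3 + 5·t^2 - 3·t. En utilisant x(t) = -3·t^6 + 4·t^5 + t^4 + 4·t^3 + 5·t^2 - 3·t et en substituant t = 1, nous trouvons x = 8.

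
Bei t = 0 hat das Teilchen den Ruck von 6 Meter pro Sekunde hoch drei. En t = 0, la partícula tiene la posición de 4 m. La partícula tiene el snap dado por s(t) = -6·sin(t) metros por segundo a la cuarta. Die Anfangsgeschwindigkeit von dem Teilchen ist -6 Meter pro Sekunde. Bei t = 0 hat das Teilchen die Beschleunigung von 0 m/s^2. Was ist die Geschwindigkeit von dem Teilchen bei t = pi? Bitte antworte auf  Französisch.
Pour résoudre ceci, nous devons prendre 3 primitives de notre équation du snap s(t) = -6·sin(t). En intégrant le snap et en utilisant la condition initiale j(0) = 6, nous obtenons j(t) = 6·cos(t). L'intégrale du jerk est l'accélération. En utilisant a(0) = 0, nous obtenons a(t) = 6·sin(t). L'intégrale de l'accélération, avec v(0) = -6, donne la vitesse: v(t) = -6·cos(t). De l'équation de la vitesse v(t) = -6·cos(t), nous substituons t = pi pour obtenir v = 6.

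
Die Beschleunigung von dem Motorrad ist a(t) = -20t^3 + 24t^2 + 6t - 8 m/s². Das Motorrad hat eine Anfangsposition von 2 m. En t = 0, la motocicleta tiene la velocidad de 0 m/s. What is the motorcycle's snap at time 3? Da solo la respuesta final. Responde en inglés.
s(3) = -312.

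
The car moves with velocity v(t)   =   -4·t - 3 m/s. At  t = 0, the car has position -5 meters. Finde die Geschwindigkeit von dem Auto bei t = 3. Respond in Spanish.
Tenemos la velocidad v(t) = -4·t - 3. Sustituyendo t = 3: v(3) = -15.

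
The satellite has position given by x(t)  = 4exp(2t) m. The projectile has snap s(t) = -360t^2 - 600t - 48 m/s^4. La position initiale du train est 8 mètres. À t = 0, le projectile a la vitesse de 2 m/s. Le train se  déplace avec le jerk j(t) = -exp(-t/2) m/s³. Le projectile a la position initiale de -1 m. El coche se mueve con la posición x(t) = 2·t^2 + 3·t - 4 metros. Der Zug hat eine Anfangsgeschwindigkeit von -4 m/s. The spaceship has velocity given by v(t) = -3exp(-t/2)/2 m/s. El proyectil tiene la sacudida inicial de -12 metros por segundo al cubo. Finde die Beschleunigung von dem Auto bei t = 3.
Um dies zu lösen, müssen wir 2 Ableitungen unserer Gleichung für die Position x(t) = 2·t^2 + 3·t - 4 nehmen. Mit d/dt von x(t) finden wir v(t) = 4·t + 3. Die Ableitung von der Geschwindigkeit ergibt die Beschleunigung: a(t) = 4. Wir haben die Beschleunigung a(t) = 4. Durch Einsetzen von t = 3: a(3) = 4.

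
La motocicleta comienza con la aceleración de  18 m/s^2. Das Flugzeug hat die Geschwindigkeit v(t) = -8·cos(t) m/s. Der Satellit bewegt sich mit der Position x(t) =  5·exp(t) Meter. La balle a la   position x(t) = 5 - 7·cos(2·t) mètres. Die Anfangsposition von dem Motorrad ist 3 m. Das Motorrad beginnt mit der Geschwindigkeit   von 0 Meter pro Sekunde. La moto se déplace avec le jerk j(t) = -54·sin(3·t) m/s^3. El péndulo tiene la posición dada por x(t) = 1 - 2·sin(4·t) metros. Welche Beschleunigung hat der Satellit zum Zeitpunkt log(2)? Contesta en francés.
Nous devons dériver notre équation de la position x(t) = 5·exp(t) 2 fois. La dérivée de la position donne la vitesse: v(t) = 5·exp(t). En dérivant la vitesse, nous obtenons l'accélération: a(t) = 5·exp(t). En utilisant a(t) = 5·exp(t) et en substituant t = log(2), nous trouvons a = 10.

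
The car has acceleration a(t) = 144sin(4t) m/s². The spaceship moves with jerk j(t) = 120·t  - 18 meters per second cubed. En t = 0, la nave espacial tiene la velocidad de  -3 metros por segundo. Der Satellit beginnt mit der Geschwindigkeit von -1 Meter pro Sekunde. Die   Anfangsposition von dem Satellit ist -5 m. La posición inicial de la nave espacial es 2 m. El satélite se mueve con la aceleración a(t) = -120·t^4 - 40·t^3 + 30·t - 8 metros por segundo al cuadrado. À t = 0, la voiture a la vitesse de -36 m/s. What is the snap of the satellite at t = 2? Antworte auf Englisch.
We must differentiate our acceleration equation a(t) = -120·t^4 - 40·t^3 + 30·t - 8 2 times. The derivative of acceleration gives jerk: j(t) = -480·t^3 - 120·t^2 + 30. Taking d/dt of j(t), we find s(t) = -1440·t^2 - 240·t. We have snap s(t) = -1440·t^2 - 240·t. Substituting t = 2: s(2) = -6240.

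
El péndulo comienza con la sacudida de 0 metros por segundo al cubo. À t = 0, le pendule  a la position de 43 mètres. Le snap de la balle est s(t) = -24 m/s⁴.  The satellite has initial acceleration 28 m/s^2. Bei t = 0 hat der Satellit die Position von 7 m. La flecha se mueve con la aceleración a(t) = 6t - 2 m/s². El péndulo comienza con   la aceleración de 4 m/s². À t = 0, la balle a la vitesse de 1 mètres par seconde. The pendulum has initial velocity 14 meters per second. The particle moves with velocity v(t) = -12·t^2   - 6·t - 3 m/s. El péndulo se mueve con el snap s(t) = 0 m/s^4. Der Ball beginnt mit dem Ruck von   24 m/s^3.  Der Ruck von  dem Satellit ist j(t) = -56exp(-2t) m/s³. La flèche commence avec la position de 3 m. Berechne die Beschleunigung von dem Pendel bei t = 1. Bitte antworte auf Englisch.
We need to integrate our snap equation s(t) = 0 2 times. Finding the integral of s(t) and using j(0) = 0: j(t) = 0. Integrating jerk and using the initial condition a(0) = 4, we get a(t) = 4. From the given acceleration equation a(t) = 4, we substitute t = 1 to get a = 4.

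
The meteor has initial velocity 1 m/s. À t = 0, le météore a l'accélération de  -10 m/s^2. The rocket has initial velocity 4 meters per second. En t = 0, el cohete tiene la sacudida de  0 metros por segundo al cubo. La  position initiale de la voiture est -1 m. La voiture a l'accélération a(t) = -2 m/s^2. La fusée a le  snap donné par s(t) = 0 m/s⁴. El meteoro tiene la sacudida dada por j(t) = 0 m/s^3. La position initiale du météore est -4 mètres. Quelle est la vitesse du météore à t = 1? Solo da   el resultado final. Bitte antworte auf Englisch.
The velocity at t = 1 is v = -9.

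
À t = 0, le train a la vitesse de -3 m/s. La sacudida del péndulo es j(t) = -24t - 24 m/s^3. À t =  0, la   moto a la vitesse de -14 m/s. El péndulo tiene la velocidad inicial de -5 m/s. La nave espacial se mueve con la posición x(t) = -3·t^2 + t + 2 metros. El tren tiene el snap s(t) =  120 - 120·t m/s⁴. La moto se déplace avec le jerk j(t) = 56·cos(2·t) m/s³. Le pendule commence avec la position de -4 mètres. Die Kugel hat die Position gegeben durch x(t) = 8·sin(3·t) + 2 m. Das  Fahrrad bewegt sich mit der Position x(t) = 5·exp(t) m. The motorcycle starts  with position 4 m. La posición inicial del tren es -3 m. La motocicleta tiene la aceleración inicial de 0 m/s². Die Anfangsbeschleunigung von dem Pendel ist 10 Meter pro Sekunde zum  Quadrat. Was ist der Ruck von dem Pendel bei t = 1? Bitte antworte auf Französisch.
De l'équation du jerk j(t) = -24·t - 24, nous substituons t = 1 pour obtenir j = -48.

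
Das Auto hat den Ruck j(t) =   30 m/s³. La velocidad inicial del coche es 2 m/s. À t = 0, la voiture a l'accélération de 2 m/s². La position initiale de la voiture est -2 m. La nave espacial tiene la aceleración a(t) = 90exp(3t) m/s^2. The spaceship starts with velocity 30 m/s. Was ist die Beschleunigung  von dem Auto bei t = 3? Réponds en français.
En partant du jerk j(t) = 30, nous prenons 1 primitive. L'intégrale du jerk est l'accélération. En utilisant a(0) = 2, nous obtenons a(t) = 30·t + 2. Nous avons l'accélération a(t) = 30·t + 2. En substituant t = 3: a(3) = 92.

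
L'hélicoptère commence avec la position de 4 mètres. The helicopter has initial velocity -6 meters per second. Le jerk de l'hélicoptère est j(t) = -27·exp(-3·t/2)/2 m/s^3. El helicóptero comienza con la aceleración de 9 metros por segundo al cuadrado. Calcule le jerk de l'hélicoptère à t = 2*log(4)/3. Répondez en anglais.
From the given jerk equation j(t) = -27·exp(-3·t/2)/2, we substitute t = 2*log(4)/3 to get j = -27/8.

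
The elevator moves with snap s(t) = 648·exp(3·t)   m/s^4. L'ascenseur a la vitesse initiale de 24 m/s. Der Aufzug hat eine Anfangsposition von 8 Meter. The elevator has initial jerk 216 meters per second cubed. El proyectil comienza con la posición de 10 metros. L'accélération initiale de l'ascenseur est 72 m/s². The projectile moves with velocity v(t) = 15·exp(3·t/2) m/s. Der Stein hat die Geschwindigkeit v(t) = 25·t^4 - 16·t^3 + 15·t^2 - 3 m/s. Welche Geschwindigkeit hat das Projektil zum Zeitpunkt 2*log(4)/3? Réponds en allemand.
Wir haben die Geschwindigkeit v(t) = 15·exp(3·t/2). Durch Einsetzen von t = 2*log(4)/3: v(2*log(4)/3) = 60.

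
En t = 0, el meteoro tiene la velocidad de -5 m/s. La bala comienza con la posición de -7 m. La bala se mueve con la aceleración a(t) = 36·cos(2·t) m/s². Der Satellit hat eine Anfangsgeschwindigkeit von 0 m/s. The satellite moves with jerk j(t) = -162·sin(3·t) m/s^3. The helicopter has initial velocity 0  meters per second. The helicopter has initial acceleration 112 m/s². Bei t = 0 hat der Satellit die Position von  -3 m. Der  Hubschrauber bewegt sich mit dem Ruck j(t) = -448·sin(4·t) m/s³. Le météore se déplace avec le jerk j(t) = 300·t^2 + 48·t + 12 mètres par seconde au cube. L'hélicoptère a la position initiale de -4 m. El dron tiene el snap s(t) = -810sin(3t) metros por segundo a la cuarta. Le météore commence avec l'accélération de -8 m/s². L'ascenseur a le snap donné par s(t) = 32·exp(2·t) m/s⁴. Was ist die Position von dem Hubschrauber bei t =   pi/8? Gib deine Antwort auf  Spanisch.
Necesitamos integrar nuestra ecuación de la sacudida j(t) = -448·sin(4·t) 3 veces. Integrando la sacudida y usando la condición inicial a(0) = 112, obtenemos a(t) = 112·cos(4·t). Integrando la aceleración y usando la condición inicial v(0) = 0, obtenemos v(t) = 28·sin(4·t). La integral de la velocidad, con x(0) = -4, da la posición: x(t) = 3 - 7·cos(4·t). Tenemos la posición x(t) = 3 - 7·cos(4·t). Sustituyendo t = pi/8: x(pi/8) = 3.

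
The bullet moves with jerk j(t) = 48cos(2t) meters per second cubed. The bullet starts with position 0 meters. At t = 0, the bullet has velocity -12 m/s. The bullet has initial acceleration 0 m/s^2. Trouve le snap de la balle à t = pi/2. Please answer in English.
We must differentiate our jerk equation j(t) = 48·cos(2·t) 1 time. The derivative of jerk gives snap: s(t) = -96·sin(2·t). Using s(t) = -96·sin(2·t) and substituting t = pi/2, we find s = 0.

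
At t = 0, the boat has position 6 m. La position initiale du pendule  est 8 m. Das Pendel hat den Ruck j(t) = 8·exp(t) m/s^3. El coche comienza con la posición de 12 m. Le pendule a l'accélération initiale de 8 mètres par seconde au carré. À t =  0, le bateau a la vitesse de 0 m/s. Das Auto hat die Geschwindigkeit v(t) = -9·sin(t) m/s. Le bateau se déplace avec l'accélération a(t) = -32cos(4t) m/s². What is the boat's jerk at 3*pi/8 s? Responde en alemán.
Ausgehend von der Beschleunigung a(t) = -32·cos(4·t), nehmen wir 1 Ableitung. Die Ableitung von der Beschleunigung ergibt den Ruck: j(t) = 128·sin(4·t). Aus der Gleichung für den Ruck j(t) = 128·sin(4·t), setzen wir t = 3*pi/8 ein und erhalten j = -128.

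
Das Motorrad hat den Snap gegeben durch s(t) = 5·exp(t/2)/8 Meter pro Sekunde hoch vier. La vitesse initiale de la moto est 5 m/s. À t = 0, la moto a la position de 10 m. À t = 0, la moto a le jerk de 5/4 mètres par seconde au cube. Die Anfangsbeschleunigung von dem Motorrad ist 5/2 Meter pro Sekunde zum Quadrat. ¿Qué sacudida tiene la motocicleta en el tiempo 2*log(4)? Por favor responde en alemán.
Wir müssen unsere Gleichung für den Snap s(t) = 5·exp(t/2)/8 1-mal integrieren. Mit ∫s(t)dt und Anwendung von j(0) = 5/4, finden wir j(t) = 5·exp(t/2)/4. Wir haben den Ruck j(t) = 5·exp(t/2)/4. Durch Einsetzen von t = 2*log(4): j(2*log(4)) = 5.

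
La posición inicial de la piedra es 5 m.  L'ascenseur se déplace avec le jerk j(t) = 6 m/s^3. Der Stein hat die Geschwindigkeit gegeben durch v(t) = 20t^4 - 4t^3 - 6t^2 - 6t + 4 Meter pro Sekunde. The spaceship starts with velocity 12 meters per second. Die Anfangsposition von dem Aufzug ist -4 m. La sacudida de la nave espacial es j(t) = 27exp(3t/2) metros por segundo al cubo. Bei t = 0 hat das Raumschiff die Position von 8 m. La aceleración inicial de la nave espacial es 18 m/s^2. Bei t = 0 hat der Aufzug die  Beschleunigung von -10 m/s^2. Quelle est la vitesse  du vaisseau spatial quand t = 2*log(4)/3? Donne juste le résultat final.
La vitesse à t = 2*log(4)/3 est v = 48.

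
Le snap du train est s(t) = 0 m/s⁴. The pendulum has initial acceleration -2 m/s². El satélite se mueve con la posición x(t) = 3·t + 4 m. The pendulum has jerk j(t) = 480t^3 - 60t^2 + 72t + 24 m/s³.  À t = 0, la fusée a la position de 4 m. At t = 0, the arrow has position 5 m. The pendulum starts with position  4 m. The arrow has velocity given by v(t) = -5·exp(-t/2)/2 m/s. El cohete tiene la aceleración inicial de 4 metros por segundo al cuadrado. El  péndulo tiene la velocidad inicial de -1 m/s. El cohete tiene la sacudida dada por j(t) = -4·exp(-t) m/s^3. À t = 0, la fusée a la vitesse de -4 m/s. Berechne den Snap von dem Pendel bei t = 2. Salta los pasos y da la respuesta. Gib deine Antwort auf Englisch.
The answer is 5592.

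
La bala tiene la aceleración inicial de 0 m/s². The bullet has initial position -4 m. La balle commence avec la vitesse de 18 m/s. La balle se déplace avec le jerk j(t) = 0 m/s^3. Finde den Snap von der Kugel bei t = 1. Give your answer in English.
To solve this, we need to take 1 derivative of our jerk equation j(t) = 0. The derivative of jerk gives snap: s(t) = 0. We have snap s(t) = 0. Substituting t = 1: s(1) = 0.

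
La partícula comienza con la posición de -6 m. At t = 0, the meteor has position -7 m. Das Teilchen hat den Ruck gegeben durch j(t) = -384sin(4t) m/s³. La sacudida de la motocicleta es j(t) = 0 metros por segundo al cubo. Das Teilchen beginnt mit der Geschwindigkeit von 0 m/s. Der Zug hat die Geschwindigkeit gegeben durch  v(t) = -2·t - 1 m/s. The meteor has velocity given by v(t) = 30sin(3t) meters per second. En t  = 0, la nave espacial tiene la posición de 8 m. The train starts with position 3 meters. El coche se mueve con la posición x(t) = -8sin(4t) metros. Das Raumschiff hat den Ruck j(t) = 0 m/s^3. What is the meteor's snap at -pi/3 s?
To solve this, we need to take 3 derivatives of our velocity equation v(t) = 30·sin(3·t). Differentiating velocity, we get acceleration: a(t) = 90·cos(3·t). Taking d/dt of a(t), we find j(t) = -270·sin(3·t). Differentiating jerk, we get snap: s(t) = -810·cos(3·t). We have snap s(t) = -810·cos(3·t). Substituting t = -pi/3: s(-pi/3) = 810.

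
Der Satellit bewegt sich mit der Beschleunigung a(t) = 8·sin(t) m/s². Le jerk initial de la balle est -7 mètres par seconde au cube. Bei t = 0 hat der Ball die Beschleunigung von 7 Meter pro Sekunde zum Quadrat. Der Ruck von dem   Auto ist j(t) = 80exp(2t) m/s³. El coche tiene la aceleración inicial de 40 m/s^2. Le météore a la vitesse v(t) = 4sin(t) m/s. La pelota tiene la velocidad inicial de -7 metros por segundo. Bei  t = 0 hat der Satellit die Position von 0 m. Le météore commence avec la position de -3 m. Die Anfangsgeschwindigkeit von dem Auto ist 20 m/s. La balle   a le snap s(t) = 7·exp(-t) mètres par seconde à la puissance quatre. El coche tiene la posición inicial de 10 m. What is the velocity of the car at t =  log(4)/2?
Starting from jerk j(t) = 80·exp(2·t), we take 2 integrals. Taking ∫j(t)dt and applying a(0) = 40, we find a(t) = 40·exp(2·t). Taking ∫a(t)dt and applying v(0) = 20, we find v(t) = 20·exp(2·t). From the given velocity equation v(t) = 20·exp(2·t), we substitute t = log(4)/2 to get v = 80.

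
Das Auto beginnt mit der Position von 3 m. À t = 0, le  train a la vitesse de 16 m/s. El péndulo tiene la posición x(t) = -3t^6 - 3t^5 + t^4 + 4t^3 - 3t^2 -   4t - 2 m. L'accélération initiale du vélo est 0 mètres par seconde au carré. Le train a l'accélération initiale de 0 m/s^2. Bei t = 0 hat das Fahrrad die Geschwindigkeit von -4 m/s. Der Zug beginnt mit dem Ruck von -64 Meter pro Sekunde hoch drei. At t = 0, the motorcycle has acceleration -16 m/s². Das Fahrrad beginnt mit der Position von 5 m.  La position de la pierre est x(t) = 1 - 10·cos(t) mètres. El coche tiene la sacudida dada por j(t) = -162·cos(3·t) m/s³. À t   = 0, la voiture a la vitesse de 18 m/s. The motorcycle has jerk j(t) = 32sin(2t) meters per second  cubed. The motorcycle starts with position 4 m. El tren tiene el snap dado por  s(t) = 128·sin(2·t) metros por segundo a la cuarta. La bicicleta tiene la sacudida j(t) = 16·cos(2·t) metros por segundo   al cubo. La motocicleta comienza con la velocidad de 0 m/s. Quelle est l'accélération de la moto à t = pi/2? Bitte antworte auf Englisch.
To solve this, we need to take 1 antiderivative of our jerk equation j(t) = 32·sin(2·t). Finding the integral of j(t) and using a(0) = -16: a(t) = -16·cos(2·t). Using a(t) = -16·cos(2·t) and substituting t = pi/2, we find a = 16.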